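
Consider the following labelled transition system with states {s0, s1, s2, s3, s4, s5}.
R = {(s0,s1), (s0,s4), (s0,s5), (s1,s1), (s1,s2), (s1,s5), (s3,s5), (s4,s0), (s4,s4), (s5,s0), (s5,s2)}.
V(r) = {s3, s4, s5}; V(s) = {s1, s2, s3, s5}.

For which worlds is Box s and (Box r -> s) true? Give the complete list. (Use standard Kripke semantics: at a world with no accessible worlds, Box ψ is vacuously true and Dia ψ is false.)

s1, s2, s3

Let φ = Box s and (Box r -> s). Evaluate φ at each world:
  s0 (successors {s1, s4, s5}): φ is false.
  s1 (successors {s1, s2, s5}): φ is true.
  s2 (successors ∅): φ is true.
  s3 (successors {s5}): φ is true.
  s4 (successors {s0, s4}): φ is false.
  s5 (successors {s0, s2}): φ is false.
For instance, at s4:
  At s4: Box s is false, Box r -> s is true, so Box s and (Box r -> s) is false.
    At s4: Box s requires s at every successor {s0, s4}.
      s fails at s0, so Box s is false at s4.
    At s4: Box r is false, s is false, so Box r -> s is true.
      At s4: Box r requires r at every successor {s0, s4}.
        r fails at s0, so Box r is false at s4.
Satisfying worlds: {s1, s2, s3}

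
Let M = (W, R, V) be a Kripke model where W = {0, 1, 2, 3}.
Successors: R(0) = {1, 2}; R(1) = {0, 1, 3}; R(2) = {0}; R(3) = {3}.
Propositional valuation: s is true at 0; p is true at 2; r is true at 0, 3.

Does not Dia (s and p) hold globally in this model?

Let φ = not Dia (s and p). Evaluate φ at each world:
  0 (successors {1, 2}): φ is true.
  1 (successors {0, 1, 3}): φ is true.
  2 (successors {0}): φ is true.
  3 (successors {3}): φ is true.
For instance, at 0:
  At 0: Dia (s and p) is false, so not Dia (s and p) is true.
    At 0: Dia (s and p) requires s and p at some successor in {1, 2}.
      At 1: s and p is false.
      At 2: s and p is false.
    So Dia (s and p) is false at 0.

Yes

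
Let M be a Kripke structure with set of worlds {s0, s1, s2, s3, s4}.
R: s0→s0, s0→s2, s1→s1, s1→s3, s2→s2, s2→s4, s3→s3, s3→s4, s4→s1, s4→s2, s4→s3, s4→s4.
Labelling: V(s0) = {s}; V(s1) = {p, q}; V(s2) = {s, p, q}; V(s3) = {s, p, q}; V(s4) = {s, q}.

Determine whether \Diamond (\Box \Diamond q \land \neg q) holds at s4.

No

At s4: \Diamond (\Box \Diamond q \land \neg q) requires \Box \Diamond q \land \neg q at some successor in {s1, s2, s3, s4}.
  At s1: \Box \Diamond q \land \neg q is false.
  At s2: \Box \Diamond q \land \neg q is false.
  At s3: \Box \Diamond q \land \neg q is false.
  At s4: \Box \Diamond q \land \neg q is false.
So \Diamond (\Box \Diamond q \land \neg q) is false at s4.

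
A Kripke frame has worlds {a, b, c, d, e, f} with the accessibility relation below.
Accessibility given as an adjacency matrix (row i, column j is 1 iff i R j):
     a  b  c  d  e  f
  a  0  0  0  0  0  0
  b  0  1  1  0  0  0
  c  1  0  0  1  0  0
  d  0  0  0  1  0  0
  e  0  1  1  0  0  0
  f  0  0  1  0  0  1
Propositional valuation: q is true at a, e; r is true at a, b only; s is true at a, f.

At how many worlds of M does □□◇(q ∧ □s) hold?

Let φ = □□◇(q ∧ □s). Evaluate φ at each world:
  a (successors ∅): φ is true.
  b (successors {b, c}): φ is false.
  c (successors {a, d}): φ is false.
  d (successors {d}): φ is false.
  e (successors {b, c}): φ is false.
  f (successors {c, f}): φ is false.
For instance, at c:
  At c: □□◇(q ∧ □s) requires □◇(q ∧ □s) at every successor {a, d}.
    □◇(q ∧ □s) fails at d, so □□◇(q ∧ □s) is false at c.
      At d: □◇(q ∧ □s) requires ◇(q ∧ □s) at every successor {d}.
        ◇(q ∧ □s) fails at d, so □◇(q ∧ □s) is false at d.
Satisfying worlds: {a}

1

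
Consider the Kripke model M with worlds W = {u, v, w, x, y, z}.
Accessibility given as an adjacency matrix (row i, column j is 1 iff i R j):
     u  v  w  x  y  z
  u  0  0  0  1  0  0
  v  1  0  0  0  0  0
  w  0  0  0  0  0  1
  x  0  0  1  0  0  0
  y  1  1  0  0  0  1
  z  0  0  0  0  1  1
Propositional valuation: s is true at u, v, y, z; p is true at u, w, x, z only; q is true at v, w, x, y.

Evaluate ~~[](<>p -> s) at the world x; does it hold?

At x: ~[](<>p -> s) is true, so ~~[](<>p -> s) is false.
  At x: [](<>p -> s) is false, so ~[](<>p -> s) is true.
    At x: [](<>p -> s) requires <>p -> s at every successor {w}.
      <>p -> s fails at w, so [](<>p -> s) is false at x.

No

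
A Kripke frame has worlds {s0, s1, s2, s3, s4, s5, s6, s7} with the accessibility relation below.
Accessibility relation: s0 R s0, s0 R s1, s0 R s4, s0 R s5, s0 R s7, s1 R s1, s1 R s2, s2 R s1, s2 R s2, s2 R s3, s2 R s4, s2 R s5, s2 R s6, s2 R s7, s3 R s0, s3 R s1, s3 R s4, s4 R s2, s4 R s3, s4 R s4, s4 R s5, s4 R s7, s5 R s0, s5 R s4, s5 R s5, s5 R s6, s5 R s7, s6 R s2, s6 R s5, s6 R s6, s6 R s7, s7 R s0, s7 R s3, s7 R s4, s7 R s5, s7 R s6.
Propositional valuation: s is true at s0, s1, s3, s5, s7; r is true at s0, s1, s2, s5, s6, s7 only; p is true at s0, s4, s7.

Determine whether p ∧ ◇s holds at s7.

Yes

At s7: p is true, ◇s is true, so p ∧ ◇s is true.
  At s7: ◇s requires s at some successor in {s0, s3, s4, s5, s6}.
    s holds at s0, so ◇s is true at s7.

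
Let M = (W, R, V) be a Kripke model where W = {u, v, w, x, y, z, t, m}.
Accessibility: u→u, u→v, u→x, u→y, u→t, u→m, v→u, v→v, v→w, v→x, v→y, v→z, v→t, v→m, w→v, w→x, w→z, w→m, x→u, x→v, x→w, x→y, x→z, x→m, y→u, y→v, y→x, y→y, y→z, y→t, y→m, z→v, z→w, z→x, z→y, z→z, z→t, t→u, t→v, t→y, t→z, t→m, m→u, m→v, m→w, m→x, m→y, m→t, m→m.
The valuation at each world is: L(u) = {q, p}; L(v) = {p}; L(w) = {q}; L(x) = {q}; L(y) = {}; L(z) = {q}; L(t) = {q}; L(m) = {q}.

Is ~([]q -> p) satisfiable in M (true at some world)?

Let φ = ~([]q -> p). Evaluate φ at each world:
  u (successors {u, v, x, y, t, m}): φ is false.
  v (successors {u, v, w, x, y, z, t, m}): φ is false.
  w (successors {v, x, z, m}): φ is false.
  x (successors {u, v, w, y, z, m}): φ is false.
  y (successors {u, v, x, y, z, t, m}): φ is false.
  z (successors {v, w, x, y, z, t}): φ is false.
  t (successors {u, v, y, z, m}): φ is false.
  m (successors {u, v, w, x, y, t, m}): φ is false.
For instance, at z:
  At z: []q -> p is true, so ~([]q -> p) is false.
    At z: []q is false, p is false, so []q -> p is true.
      At z: []q requires q at every successor {v, w, x, y, z, t}.
        q fails at v, so []q is false at z.

No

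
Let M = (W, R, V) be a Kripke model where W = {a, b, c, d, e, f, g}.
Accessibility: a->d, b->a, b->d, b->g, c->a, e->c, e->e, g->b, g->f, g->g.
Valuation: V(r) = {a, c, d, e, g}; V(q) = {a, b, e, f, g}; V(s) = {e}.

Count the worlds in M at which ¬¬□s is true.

Recall that □ψ holds at a world iff ψ holds at every accessible world, and ◇ψ holds iff ψ holds at some accessible world.
Let φ = ¬¬□s. Evaluate φ at each world:
  a (successors {d}): φ is false.
  b (successors {a, d, g}): φ is false.
  c (successors {a}): φ is false.
  d (successors ∅): φ is true.
  e (successors {c, e}): φ is false.
  f (successors ∅): φ is true.
  g (successors {b, f, g}): φ is false.
For instance, at c:
  At c: ¬□s is true, so ¬¬□s is false.
    At c: □s is false, so ¬□s is true.
      At c: □s requires s at every successor {a}.
        s fails at a, so □s is false at c.
Satisfying worlds: {d, f}

2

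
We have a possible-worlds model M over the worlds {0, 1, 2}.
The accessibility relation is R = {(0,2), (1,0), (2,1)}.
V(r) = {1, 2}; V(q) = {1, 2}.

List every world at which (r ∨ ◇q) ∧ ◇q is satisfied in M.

0, 2

Recall that ◇ψ holds at a world iff ψ holds at some accessible world.
Let φ = (r ∨ ◇q) ∧ ◇q. Evaluate φ at each world:
  0 (successors {2}): φ is true.
  1 (successors {0}): φ is false.
  2 (successors {1}): φ is true.
For instance, at 0:
  At 0: r ∨ ◇q is true, ◇q is true, so (r ∨ ◇q) ∧ ◇q is true.
    At 0: r is false, ◇q is true, so r ∨ ◇q is true.
      At 0: ◇q requires q at some successor in {2}.
        q holds at 2, so ◇q is true at 0.
    At 0: ◇q requires q at some successor in {2}.
      q holds at 2, so ◇q is true at 0.
Satisfying worlds: {0, 2}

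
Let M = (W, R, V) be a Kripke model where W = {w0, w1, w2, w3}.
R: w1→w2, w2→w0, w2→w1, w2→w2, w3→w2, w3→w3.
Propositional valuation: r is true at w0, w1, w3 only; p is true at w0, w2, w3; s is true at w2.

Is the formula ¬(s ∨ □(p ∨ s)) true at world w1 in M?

No

At w1: s ∨ □(p ∨ s) is true, so ¬(s ∨ □(p ∨ s)) is false.
  At w1: s is false, □(p ∨ s) is true, so s ∨ □(p ∨ s) is true.
    At w1: □(p ∨ s) requires p ∨ s at every successor {w2}.
      At w2: p ∨ s is true.
    So □(p ∨ s) is true at w1.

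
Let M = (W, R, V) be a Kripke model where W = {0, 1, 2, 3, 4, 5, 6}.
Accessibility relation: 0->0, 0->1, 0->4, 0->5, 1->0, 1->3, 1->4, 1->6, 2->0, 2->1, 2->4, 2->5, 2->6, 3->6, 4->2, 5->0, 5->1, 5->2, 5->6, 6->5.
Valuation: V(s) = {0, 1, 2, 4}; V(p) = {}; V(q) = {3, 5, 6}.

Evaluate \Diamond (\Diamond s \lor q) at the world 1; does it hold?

At 1: \Diamond (\Diamond s \lor q) requires \Diamond s \lor q at some successor in {0, 3, 4, 6}.
  \Diamond s \lor q holds at 0, so \Diamond (\Diamond s \lor q) is true at 1.
    At 0: \Diamond s is true, q is false, so \Diamond s \lor q is true.
      At 0: \Diamond s requires s at some successor in {0, 1, 4, 5}.
        s holds at 0, so \Diamond s is true at 0.

Yes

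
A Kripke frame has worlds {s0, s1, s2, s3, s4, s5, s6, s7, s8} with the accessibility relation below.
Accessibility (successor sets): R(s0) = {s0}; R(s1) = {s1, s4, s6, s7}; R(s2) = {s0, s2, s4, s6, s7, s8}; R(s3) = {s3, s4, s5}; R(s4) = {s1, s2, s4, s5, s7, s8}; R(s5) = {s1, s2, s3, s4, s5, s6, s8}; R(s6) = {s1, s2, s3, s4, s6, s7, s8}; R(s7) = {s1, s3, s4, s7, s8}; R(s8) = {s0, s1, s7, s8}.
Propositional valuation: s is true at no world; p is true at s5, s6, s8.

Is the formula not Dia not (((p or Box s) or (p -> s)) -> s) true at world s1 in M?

No

At s1: Dia not (((p or Box s) or (p -> s)) -> s) is true, so not Dia not (((p or Box s) or (p -> s)) -> s) is false.
  At s1: Dia not (((p or Box s) or (p -> s)) -> s) requires not (((p or Box s) or (p -> s)) -> s) at some successor in {s1, s4, s6, s7}.
    not (((p or Box s) or (p -> s)) -> s) holds at s1, so Dia not (((p or Box s) or (p -> s)) -> s) is true at s1.
      At s1: ((p or Box s) or (p -> s)) -> s is false, so not (((p or Box s) or (p -> s)) -> s) is true.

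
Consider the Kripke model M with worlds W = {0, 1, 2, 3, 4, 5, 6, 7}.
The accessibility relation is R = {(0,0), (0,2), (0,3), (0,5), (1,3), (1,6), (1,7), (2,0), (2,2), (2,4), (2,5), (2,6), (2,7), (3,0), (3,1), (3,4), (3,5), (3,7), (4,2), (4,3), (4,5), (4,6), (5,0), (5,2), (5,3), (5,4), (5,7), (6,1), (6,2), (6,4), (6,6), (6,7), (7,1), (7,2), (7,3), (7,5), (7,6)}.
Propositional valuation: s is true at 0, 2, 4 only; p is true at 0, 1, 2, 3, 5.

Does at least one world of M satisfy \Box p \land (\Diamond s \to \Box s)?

Let φ = \Box p \land (\Diamond s \to \Box s). Evaluate φ at each world:
  0 (successors {0, 2, 3, 5}): φ is false.
  1 (successors {3, 6, 7}): φ is false.
  2 (successors {0, 2, 4, 5, 6, 7}): φ is false.
  3 (successors {0, 1, 4, 5, 7}): φ is false.
  4 (successors {2, 3, 5, 6}): φ is false.
  5 (successors {0, 2, 3, 4, 7}): φ is false.
  6 (successors {1, 2, 4, 6, 7}): φ is false.
  7 (successors {1, 2, 3, 5, 6}): φ is false.
For instance, at 6:
  At 6: \Box p is false, \Diamond s \to \Box s is false, so \Box p \land (\Diamond s \to \Box s) is false.
    At 6: \Box p requires p at every successor {1, 2, 4, 6, 7}.
      p fails at 4, so \Box p is false at 6.
    At 6: \Diamond s is true, \Box s is false, so \Diamond s \to \Box s is false.
      At 6: \Diamond s requires s at some successor in {1, 2, 4, 6, 7}.
        s holds at 2, so \Diamond s is true at 6.
      At 6: \Box s requires s at every successor {1, 2, 4, 6, 7}.
        s fails at 1, so \Box s is false at 6.

No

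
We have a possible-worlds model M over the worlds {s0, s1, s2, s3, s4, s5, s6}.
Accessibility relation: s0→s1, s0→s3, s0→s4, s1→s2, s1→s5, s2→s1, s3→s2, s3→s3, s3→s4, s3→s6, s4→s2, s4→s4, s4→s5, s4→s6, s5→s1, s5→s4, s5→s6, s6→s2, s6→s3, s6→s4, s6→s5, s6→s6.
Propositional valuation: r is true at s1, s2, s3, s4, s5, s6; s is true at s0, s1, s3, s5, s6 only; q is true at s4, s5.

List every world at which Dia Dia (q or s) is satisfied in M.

Recall that Dia ψ holds at a world iff ψ holds at some accessible world.
Let φ = Dia Dia (q or s). Evaluate φ at each world:
  s0 (successors {s1, s3, s4}): φ is true.
  s1 (successors {s2, s5}): φ is true.
  s2 (successors {s1}): φ is true.
  s3 (successors {s2, s3, s4, s6}): φ is true.
  s4 (successors {s2, s4, s5, s6}): φ is true.
  s5 (successors {s1, s4, s6}): φ is true.
  s6 (successors {s2, s3, s4, s5, s6}): φ is true.
For instance, at s5:
  At s5: Dia Dia (q or s) requires Dia (q or s) at some successor in {s1, s4, s6}.
    Dia (q or s) holds at s1, so Dia Dia (q or s) is true at s5.
      At s1: Dia (q or s) requires q or s at some successor in {s2, s5}.
        q or s holds at s5, so Dia (q or s) is true at s1.
Satisfying worlds: {s0, s1, s2, s3, s4, s5, s6}

s0, s1, s2, s3, s4, s5, s6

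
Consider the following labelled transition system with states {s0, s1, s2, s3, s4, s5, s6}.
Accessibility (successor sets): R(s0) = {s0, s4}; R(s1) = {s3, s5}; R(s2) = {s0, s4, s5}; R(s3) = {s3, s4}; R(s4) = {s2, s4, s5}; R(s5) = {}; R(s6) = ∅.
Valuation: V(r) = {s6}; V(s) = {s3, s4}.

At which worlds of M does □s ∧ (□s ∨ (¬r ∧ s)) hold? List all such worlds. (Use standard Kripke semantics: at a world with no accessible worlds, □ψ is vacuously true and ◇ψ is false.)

s3, s5, s6

Let φ = □s ∧ (□s ∨ (¬r ∧ s)). Evaluate φ at each world:
  s0 (successors {s0, s4}): φ is false.
  s1 (successors {s3, s5}): φ is false.
  s2 (successors {s0, s4, s5}): φ is false.
  s3 (successors {s3, s4}): φ is true.
  s4 (successors {s2, s4, s5}): φ is false.
  s5 (successors ∅): φ is true.
  s6 (successors ∅): φ is true.
For instance, at s4:
  At s4: □s is false, □s ∨ (¬r ∧ s) is true, so □s ∧ (□s ∨ (¬r ∧ s)) is false.
    At s4: □s requires s at every successor {s2, s4, s5}.
      s fails at s2, so □s is false at s4.
    At s4: □s is false, ¬r ∧ s is true, so □s ∨ (¬r ∧ s) is true.
      At s4: □s requires s at every successor {s2, s4, s5}.
        s fails at s2, so □s is false at s4.
Satisfying worlds: {s3, s5, s6}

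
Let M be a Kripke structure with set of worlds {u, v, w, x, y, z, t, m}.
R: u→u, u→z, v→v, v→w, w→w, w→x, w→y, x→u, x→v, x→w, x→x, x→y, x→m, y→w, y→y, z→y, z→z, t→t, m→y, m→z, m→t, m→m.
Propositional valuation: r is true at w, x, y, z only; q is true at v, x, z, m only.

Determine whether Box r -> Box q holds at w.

Recall that Box ψ holds at a world iff ψ holds at every accessible world, and Dia ψ holds iff ψ holds at some accessible world.
At w: Box r is true, Box q is false, so Box r -> Box q is false.
  At w: Box r requires r at every successor {w, x, y}.
    At w: r is true.
    At x: r is true.
    At y: r is true.
  So Box r is true at w.
  At w: Box q requires q at every successor {w, x, y}.
    q fails at w, so Box q is false at w.

No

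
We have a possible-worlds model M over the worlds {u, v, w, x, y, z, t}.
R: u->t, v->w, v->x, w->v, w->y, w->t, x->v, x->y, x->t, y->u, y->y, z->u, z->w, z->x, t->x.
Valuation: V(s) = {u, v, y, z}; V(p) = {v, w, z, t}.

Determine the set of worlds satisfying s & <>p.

u, v, z

Let φ = s & <>p. Evaluate φ at each world:
  u (successors {t}): φ is true.
  v (successors {w, x}): φ is true.
  w (successors {v, y, t}): φ is false.
  x (successors {v, y, t}): φ is false.
  y (successors {u, y}): φ is false.
  z (successors {u, w, x}): φ is true.
  t (successors {x}): φ is false.
For instance, at x:
  At x: s is false, <>p is true, so s & <>p is false.
    At x: <>p requires p at some successor in {v, y, t}.
      p holds at v, so <>p is true at x.
Satisfying worlds: {u, v, z}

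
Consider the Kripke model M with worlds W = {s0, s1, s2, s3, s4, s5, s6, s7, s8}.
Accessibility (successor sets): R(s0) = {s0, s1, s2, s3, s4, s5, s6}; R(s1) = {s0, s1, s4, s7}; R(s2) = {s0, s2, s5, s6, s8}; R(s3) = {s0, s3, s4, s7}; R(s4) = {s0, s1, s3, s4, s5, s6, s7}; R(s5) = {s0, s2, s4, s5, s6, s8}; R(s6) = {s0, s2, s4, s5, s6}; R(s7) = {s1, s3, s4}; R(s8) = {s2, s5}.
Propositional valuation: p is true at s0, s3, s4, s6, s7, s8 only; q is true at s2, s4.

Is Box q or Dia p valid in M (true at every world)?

No

Let φ = Box q or Dia p. Evaluate φ at each world:
  s0 (successors {s0, s1, s2, s3, s4, s5, s6}): φ is true.
  s1 (successors {s0, s1, s4, s7}): φ is true.
  s2 (successors {s0, s2, s5, s6, s8}): φ is true.
  s3 (successors {s0, s3, s4, s7}): φ is true.
  s4 (successors {s0, s1, s3, s4, s5, s6, s7}): φ is true.
  s5 (successors {s0, s2, s4, s5, s6, s8}): φ is true.
  s6 (successors {s0, s2, s4, s5, s6}): φ is true.
  s7 (successors {s1, s3, s4}): φ is true.
  s8 (successors {s2, s5}): φ is false.
Detail at s8 (counterexample):
  At s8: Box q is false, Dia p is false, so Box q or Dia p is false.
    At s8: Box q requires q at every successor {s2, s5}.
      q fails at s5, so Box q is false at s8.
    At s8: Dia p requires p at some successor in {s2, s5}.
      At s2: p is false.
      At s5: p is false.
    So Dia p is false at s8.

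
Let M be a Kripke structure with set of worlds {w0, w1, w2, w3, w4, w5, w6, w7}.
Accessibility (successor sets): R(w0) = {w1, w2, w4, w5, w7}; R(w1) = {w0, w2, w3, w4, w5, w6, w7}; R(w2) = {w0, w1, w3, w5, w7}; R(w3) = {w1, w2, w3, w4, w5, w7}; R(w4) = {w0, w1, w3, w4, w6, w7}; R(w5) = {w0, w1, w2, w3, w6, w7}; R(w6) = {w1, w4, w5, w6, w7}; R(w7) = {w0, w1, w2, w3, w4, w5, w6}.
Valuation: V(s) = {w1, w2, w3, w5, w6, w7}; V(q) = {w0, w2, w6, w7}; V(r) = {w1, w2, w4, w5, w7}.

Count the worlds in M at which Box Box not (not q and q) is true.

Recall that Box ψ holds at a world iff ψ holds at every accessible world, and Dia ψ holds iff ψ holds at some accessible world.
Let φ = Box Box not (not q and q). Evaluate φ at each world:
  w0 (successors {w1, w2, w4, w5, w7}): φ is true.
  w1 (successors {w0, w2, w3, w4, w5, w6, w7}): φ is true.
  w2 (successors {w0, w1, w3, w5, w7}): φ is true.
  w3 (successors {w1, w2, w3, w4, w5, w7}): φ is true.
  w4 (successors {w0, w1, w3, w4, w6, w7}): φ is true.
  w5 (successors {w0, w1, w2, w3, w6, w7}): φ is true.
  w6 (successors {w1, w4, w5, w6, w7}): φ is true.
  w7 (successors {w0, w1, w2, w3, w4, w5, w6}): φ is true.
For instance, at w7:
  At w7: Box Box not (not q and q) requires Box not (not q and q) at every successor {w0, w1, w2, w3, w4, w5, w6}.
    At w0: Box not (not q and q) is true.
    At w1: Box not (not q and q) is true.
    At w2: Box not (not q and q) is true.
    At w3: Box not (not q and q) is true.
    At w4: Box not (not q and q) is true.
    At w5: Box not (not q and q) is true.
    At w6: Box not (not q and q) is true.
  So Box Box not (not q and q) is true at w7.
Satisfying worlds: {w0, w1, w2, w3, w4, w5, w6, w7}

8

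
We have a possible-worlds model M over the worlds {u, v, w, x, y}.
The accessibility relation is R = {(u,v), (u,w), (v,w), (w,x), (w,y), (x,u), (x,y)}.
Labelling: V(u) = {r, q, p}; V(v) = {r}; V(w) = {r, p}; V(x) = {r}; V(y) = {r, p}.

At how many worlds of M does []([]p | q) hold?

Let φ = []([]p | q). Evaluate φ at each world:
  u (successors {v, w}): φ is false.
  v (successors {w}): φ is false.
  w (successors {x, y}): φ is true.
  x (successors {u, y}): φ is true.
  y (successors ∅): φ is true.
For instance, at v:
  At v: []([]p | q) requires []p | q at every successor {w}.
    []p | q fails at w, so []([]p | q) is false at v.
      At w: []p is false, q is false, so []p | q is false.
Satisfying worlds: {w, x, y}

3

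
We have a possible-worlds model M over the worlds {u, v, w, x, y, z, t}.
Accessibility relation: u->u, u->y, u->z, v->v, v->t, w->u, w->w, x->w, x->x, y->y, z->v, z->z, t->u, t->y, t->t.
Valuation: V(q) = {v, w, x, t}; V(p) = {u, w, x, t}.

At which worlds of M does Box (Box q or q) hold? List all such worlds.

v, x

Recall that Box ψ holds at a world iff ψ holds at every accessible world, and Dia ψ holds iff ψ holds at some accessible world.
Let φ = Box (Box q or q). Evaluate φ at each world:
  u (successors {u, y, z}): φ is false.
  v (successors {v, t}): φ is true.
  w (successors {u, w}): φ is false.
  x (successors {w, x}): φ is true.
  y (successors {y}): φ is false.
  z (successors {v, z}): φ is false.
  t (successors {u, y, t}): φ is false.
For instance, at u:
  At u: Box (Box q or q) requires Box q or q at every successor {u, y, z}.
    Box q or q fails at u, so Box (Box q or q) is false at u.
      At u: Box q is false, q is false, so Box q or q is false.
Satisfying worlds: {v, x}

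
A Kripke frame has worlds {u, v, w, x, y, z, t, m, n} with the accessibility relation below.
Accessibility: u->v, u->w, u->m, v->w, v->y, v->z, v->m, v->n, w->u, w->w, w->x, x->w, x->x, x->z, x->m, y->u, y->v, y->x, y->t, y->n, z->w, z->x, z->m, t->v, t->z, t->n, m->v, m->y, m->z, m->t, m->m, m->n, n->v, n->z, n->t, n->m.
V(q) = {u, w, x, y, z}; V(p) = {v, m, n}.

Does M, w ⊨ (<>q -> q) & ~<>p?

Yes

Recall that <>ψ holds at a world iff ψ holds at some accessible world.
At w: <>q -> q is true, ~<>p is true, so (<>q -> q) & ~<>p is true.
  At w: <>q is true, q is true, so <>q -> q is true.
    At w: <>q requires q at some successor in {u, w, x}.
      q holds at u, so <>q is true at w.
  At w: <>p is false, so ~<>p is true.
    At w: <>p requires p at some successor in {u, w, x}.
      At u: p is false.
      At w: p is false.
      At x: p is false.
    So <>p is false at w.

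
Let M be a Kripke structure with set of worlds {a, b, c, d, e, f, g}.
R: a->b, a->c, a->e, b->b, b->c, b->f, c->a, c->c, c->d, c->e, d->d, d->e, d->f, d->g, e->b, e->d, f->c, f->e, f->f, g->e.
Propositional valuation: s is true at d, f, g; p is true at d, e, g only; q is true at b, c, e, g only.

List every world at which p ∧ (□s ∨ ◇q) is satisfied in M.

Let φ = p ∧ (□s ∨ ◇q). Evaluate φ at each world:
  a (successors {b, c, e}): φ is false.
  b (successors {b, c, f}): φ is false.
  c (successors {a, c, d, e}): φ is false.
  d (successors {d, e, f, g}): φ is true.
  e (successors {b, d}): φ is true.
  f (successors {c, e, f}): φ is false.
  g (successors {e}): φ is true.
For instance, at b:
  At b: p is false, □s ∨ ◇q is true, so p ∧ (□s ∨ ◇q) is false.
    At b: □s is false, ◇q is true, so □s ∨ ◇q is true.
      At b: □s requires s at every successor {b, c, f}.
        s fails at b, so □s is false at b.
      At b: ◇q requires q at some successor in {b, c, f}.
        q holds at b, so ◇q is true at b.
Satisfying worlds: {d, e, g}

d, e, g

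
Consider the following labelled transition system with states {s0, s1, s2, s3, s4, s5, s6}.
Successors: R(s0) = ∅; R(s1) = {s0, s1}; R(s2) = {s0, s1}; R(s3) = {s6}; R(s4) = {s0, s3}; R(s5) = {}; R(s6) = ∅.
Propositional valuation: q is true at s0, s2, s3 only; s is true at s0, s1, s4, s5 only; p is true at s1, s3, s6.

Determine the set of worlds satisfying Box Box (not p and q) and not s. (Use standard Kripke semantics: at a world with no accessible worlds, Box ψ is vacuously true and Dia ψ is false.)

Recall that Box ψ holds at a world iff ψ holds at every accessible world, and Dia ψ holds iff ψ holds at some accessible world.
Let φ = Box Box (not p and q) and not s. Evaluate φ at each world:
  s0 (successors ∅): φ is false.
  s1 (successors {s0, s1}): φ is false.
  s2 (successors {s0, s1}): φ is false.
  s3 (successors {s6}): φ is true.
  s4 (successors {s0, s3}): φ is false.
  s5 (successors ∅): φ is false.
  s6 (successors ∅): φ is true.
For instance, at s3:
  At s3: Box Box (not p and q) is true, not s is true, so Box Box (not p and q) and not s is true.
    At s3: Box Box (not p and q) requires Box (not p and q) at every successor {s6}.
      At s6: Box (not p and q) is true.
    So Box Box (not p and q) is true at s3.
Satisfying worlds: {s3, s6}

s3, s6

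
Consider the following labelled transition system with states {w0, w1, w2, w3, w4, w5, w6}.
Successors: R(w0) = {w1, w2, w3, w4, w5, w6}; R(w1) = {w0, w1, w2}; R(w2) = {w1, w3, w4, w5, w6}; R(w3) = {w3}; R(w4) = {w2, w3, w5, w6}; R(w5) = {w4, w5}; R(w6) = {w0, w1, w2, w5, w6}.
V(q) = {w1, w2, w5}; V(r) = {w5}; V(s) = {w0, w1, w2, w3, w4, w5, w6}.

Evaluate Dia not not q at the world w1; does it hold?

At w1: Dia not not q requires not not q at some successor in {w0, w1, w2}.
  not not q holds at w1, so Dia not not q is true at w1.

Yes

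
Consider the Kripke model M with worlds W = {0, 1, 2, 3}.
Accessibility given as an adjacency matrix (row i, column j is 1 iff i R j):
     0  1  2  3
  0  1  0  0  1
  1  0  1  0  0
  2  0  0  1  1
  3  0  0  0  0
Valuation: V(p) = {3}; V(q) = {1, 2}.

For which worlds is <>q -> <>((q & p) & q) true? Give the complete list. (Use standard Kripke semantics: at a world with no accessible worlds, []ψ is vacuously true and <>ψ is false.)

Let φ = <>q -> <>((q & p) & q). Evaluate φ at each world:
  0 (successors {0, 3}): φ is true.
  1 (successors {1}): φ is false.
  2 (successors {2, 3}): φ is false.
  3 (successors ∅): φ is true.
For instance, at 2:
  At 2: <>q is true, <>((q & p) & q) is false, so <>q -> <>((q & p) & q) is false.
    At 2: <>q requires q at some successor in {2, 3}.
      q holds at 2, so <>q is true at 2.
    At 2: <>((q & p) & q) requires (q & p) & q at some successor in {2, 3}.
      At 2: (q & p) & q is false.
      At 3: (q & p) & q is false.
    So <>((q & p) & q) is false at 2.
Satisfying worlds: {0, 3}

0, 3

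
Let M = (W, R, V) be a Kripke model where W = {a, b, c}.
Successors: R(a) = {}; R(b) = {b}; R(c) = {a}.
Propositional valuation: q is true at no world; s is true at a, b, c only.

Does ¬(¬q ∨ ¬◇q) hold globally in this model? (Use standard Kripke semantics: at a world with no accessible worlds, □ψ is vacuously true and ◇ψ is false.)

Let φ = ¬(¬q ∨ ¬◇q). Evaluate φ at each world:
  a (successors ∅): φ is false.
  b (successors {b}): φ is false.
  c (successors {a}): φ is false.
Detail at a (counterexample):
  At a: ¬q ∨ ¬◇q is true, so ¬(¬q ∨ ¬◇q) is false.
    At a: ¬q is true, ¬◇q is true, so ¬q ∨ ¬◇q is true.
      At a: ◇q is false, so ¬◇q is true.

No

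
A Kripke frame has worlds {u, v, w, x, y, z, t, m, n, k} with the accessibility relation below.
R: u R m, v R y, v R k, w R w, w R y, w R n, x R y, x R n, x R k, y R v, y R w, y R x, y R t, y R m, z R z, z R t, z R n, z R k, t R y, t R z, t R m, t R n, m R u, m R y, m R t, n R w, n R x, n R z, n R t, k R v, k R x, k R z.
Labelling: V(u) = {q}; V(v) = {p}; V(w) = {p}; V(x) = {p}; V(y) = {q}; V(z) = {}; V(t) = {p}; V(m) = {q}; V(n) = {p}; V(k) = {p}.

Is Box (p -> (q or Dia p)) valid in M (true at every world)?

Recall that Box ψ holds at a world iff ψ holds at every accessible world, and Dia ψ holds iff ψ holds at some accessible world.
Let φ = Box (p -> (q or Dia p)). Evaluate φ at each world:
  u (successors {m}): φ is true.
  v (successors {y, k}): φ is true.
  w (successors {w, y, n}): φ is true.
  x (successors {y, n, k}): φ is true.
  y (successors {v, w, x, t, m}): φ is true.
  z (successors {z, t, n, k}): φ is true.
  t (successors {y, z, m, n}): φ is true.
  m (successors {u, y, t}): φ is true.
  n (successors {w, x, z, t}): φ is true.
  k (successors {v, x, z}): φ is true.
For instance, at v:
  At v: Box (p -> (q or Dia p)) requires p -> (q or Dia p) at every successor {y, k}.
      At y: p is false, q or Dia p is true, so p -> (q or Dia p) is true.
      At k: p is true, q or Dia p is true, so p -> (q or Dia p) is true.
  So Box (p -> (q or Dia p)) is true at v.

Yes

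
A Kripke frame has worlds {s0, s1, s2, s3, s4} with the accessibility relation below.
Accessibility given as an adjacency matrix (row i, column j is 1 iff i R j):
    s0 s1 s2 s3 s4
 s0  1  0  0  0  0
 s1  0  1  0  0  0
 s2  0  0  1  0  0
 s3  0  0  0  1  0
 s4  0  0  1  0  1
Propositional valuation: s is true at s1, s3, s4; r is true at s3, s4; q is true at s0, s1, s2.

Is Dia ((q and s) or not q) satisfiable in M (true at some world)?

Let φ = Dia ((q and s) or not q). Evaluate φ at each world:
  s0 (successors {s0}): φ is false.
  s1 (successors {s1}): φ is true.
  s2 (successors {s2}): φ is false.
  s3 (successors {s3}): φ is true.
  s4 (successors {s2, s4}): φ is true.
Detail at s1 (witness):
  At s1: Dia ((q and s) or not q) requires (q and s) or not q at some successor in {s1}.
    (q and s) or not q holds at s1, so Dia ((q and s) or not q) is true at s1.

Yes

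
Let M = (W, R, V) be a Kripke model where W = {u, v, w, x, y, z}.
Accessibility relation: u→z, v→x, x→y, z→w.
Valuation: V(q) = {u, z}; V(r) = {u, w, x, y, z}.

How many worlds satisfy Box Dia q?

Let φ = Box Dia q. Evaluate φ at each world:
  u (successors {z}): φ is false.
  v (successors {x}): φ is false.
  w (successors ∅): φ is true.
  x (successors {y}): φ is false.
  y (successors ∅): φ is true.
  z (successors {w}): φ is false.
For instance, at z:
  At z: Box Dia q requires Dia q at every successor {w}.
    Dia q fails at w, so Box Dia q is false at z.
      At w: no accessible worlds, so Dia q is false.
Satisfying worlds: {w, y}

2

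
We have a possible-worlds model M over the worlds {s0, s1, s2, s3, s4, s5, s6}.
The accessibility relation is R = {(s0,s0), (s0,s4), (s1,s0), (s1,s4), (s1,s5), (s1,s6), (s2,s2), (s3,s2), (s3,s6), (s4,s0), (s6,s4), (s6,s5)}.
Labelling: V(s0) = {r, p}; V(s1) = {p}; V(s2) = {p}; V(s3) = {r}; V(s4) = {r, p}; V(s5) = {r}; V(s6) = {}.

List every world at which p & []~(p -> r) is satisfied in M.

s2

Let φ = p & []~(p -> r). Evaluate φ at each world:
  s0 (successors {s0, s4}): φ is false.
  s1 (successors {s0, s4, s5, s6}): φ is false.
  s2 (successors {s2}): φ is true.
  s3 (successors {s2, s6}): φ is false.
  s4 (successors {s0}): φ is false.
  s5 (successors ∅): φ is false.
  s6 (successors {s4, s5}): φ is false.
For instance, at s6:
  At s6: p is false, []~(p -> r) is false, so p & []~(p -> r) is false.
    At s6: []~(p -> r) requires ~(p -> r) at every successor {s4, s5}.
      ~(p -> r) fails at s4, so []~(p -> r) is false at s6.
Satisfying worlds: {s2}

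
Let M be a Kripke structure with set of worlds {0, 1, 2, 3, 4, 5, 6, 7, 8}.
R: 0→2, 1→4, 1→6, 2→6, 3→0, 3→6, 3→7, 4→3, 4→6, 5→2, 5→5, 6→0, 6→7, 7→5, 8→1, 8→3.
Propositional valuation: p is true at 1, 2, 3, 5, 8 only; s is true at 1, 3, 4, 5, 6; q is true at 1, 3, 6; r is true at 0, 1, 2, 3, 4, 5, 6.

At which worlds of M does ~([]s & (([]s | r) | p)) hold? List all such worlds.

0, 3, 5, 6

Let φ = ~([]s & (([]s | r) | p)). Evaluate φ at each world:
  0 (successors {2}): φ is true.
  1 (successors {4, 6}): φ is false.
  2 (successors {6}): φ is false.
  3 (successors {0, 6, 7}): φ is true.
  4 (successors {3, 6}): φ is false.
  5 (successors {2, 5}): φ is true.
  6 (successors {0, 7}): φ is true.
  7 (successors {5}): φ is false.
  8 (successors {1, 3}): φ is false.
For instance, at 6:
  At 6: []s & (([]s | r) | p) is false, so ~([]s & (([]s | r) | p)) is true.
    At 6: []s is false, ([]s | r) | p is true, so []s & (([]s | r) | p) is false.
      At 6: []s requires s at every successor {0, 7}.
        s fails at 0, so []s is false at 6.
      At 6: []s | r is true, p is false, so ([]s | r) | p is true.
Satisfying worlds: {0, 3, 5, 6}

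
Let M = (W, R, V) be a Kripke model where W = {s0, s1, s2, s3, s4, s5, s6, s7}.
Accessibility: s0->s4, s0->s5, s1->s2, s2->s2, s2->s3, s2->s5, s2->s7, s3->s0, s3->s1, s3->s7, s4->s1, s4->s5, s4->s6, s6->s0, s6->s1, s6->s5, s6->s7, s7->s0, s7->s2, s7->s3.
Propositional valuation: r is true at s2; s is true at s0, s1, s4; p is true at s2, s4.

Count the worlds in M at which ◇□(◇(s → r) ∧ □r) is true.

Let φ = ◇□(◇(s → r) ∧ □r). Evaluate φ at each world:
  s0 (successors {s4, s5}): φ is true.
  s1 (successors {s2}): φ is false.
  s2 (successors {s2, s3, s5, s7}): φ is true.
  s3 (successors {s0, s1, s7}): φ is false.
  s4 (successors {s1, s5, s6}): φ is true.
  s5 (successors ∅): φ is false.
  s6 (successors {s0, s1, s5, s7}): φ is true.
  s7 (successors {s0, s2, s3}): φ is false.
For instance, at s1:
  At s1: ◇□(◇(s → r) ∧ □r) requires □(◇(s → r) ∧ □r) at some successor in {s2}.
    At s2: □(◇(s → r) ∧ □r) is false.
  So ◇□(◇(s → r) ∧ □r) is false at s1.
Satisfying worlds: {s0, s2, s4, s6}

4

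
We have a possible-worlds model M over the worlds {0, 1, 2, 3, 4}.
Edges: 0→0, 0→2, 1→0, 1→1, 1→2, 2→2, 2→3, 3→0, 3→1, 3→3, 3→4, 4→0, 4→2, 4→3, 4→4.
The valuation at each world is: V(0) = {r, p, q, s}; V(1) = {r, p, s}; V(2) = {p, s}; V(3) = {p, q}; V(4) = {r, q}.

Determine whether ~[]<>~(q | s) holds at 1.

Yes

At 1: []<>~(q | s) is false, so ~[]<>~(q | s) is true.
  At 1: []<>~(q | s) requires <>~(q | s) at every successor {0, 1, 2}.
    <>~(q | s) fails at 0, so []<>~(q | s) is false at 1.
      At 0: <>~(q | s) requires ~(q | s) at some successor in {0, 2}.
        At 0: ~(q | s) is false.
        At 2: ~(q | s) is false.
      So <>~(q | s) is false at 0.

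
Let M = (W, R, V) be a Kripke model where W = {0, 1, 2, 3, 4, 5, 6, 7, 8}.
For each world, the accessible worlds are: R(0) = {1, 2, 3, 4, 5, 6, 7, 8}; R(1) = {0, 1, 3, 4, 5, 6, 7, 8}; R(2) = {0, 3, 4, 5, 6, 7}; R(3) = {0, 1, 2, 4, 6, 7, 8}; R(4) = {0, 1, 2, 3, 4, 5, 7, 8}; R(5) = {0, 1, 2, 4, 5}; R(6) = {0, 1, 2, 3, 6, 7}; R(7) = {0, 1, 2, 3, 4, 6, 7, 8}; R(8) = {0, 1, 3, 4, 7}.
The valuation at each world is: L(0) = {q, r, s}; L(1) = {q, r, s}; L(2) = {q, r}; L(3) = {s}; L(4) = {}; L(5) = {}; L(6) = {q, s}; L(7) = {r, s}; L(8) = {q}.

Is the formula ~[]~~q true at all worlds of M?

Let φ = ~[]~~q. Evaluate φ at each world:
  0 (successors {1, 2, 3, 4, 5, 6, 7, 8}): φ is true.
  1 (successors {0, 1, 3, 4, 5, 6, 7, 8}): φ is true.
  2 (successors {0, 3, 4, 5, 6, 7}): φ is true.
  3 (successors {0, 1, 2, 4, 6, 7, 8}): φ is true.
  4 (successors {0, 1, 2, 3, 4, 5, 7, 8}): φ is true.
  5 (successors {0, 1, 2, 4, 5}): φ is true.
  6 (successors {0, 1, 2, 3, 6, 7}): φ is true.
  7 (successors {0, 1, 2, 3, 4, 6, 7, 8}): φ is true.
  8 (successors {0, 1, 3, 4, 7}): φ is true.
For instance, at 6:
  At 6: []~~q is false, so ~[]~~q is true.
    At 6: []~~q requires ~~q at every successor {0, 1, 2, 3, 6, 7}.
      ~~q fails at 3, so []~~q is false at 6.

Yes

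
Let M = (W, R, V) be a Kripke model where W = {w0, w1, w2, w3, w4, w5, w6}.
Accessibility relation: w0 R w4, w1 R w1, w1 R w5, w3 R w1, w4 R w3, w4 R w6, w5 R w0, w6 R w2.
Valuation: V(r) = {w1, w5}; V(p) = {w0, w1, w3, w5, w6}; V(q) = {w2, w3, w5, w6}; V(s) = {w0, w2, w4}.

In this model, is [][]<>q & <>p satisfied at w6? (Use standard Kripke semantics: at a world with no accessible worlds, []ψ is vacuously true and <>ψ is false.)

No

At w6: [][]<>q is true, <>p is false, so [][]<>q & <>p is false.
  At w6: [][]<>q requires []<>q at every successor {w2}.
      At w2: no accessible worlds, so []<>q holds vacuously.
  So [][]<>q is true at w6.
  At w6: <>p requires p at some successor in {w2}.
    At w2: p is false.
  So <>p is false at w6.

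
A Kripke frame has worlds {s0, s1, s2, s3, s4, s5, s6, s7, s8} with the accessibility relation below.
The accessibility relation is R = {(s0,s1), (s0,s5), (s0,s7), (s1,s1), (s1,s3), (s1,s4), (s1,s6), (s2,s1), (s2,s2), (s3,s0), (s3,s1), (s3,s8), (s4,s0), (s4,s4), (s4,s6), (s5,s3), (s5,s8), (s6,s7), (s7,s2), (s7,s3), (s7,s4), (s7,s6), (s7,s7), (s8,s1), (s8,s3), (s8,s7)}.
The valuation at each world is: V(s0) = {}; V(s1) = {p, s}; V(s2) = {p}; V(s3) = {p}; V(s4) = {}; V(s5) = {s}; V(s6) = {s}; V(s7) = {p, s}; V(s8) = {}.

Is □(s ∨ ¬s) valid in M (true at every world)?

Recall that □ψ holds at a world iff ψ holds at every accessible world, and ◇ψ holds iff ψ holds at some accessible world.
Let φ = □(s ∨ ¬s). Evaluate φ at each world:
  s0 (successors {s1, s5, s7}): φ is true.
  s1 (successors {s1, s3, s4, s6}): φ is true.
  s2 (successors {s1, s2}): φ is true.
  s3 (successors {s0, s1, s8}): φ is true.
  s4 (successors {s0, s4, s6}): φ is true.
  s5 (successors {s3, s8}): φ is true.
  s6 (successors {s7}): φ is true.
  s7 (successors {s2, s3, s4, s6, s7}): φ is true.
  s8 (successors {s1, s3, s7}): φ is true.
For instance, at s0:
  At s0: □(s ∨ ¬s) requires s ∨ ¬s at every successor {s1, s5, s7}.
    At s1: s ∨ ¬s is true.
    At s5: s ∨ ¬s is true.
    At s7: s ∨ ¬s is true.
  So □(s ∨ ¬s) is true at s0.

Yes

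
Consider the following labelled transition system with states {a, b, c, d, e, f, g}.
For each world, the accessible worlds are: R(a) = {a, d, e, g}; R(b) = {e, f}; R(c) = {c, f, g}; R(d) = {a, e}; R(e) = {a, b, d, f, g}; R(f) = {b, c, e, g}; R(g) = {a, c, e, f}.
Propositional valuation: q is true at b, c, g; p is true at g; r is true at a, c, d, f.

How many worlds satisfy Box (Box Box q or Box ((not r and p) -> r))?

0

Let φ = Box (Box Box q or Box ((not r and p) -> r)). Evaluate φ at each world:
  a (successors {a, d, e, g}): φ is false.
  b (successors {e, f}): φ is false.
  c (successors {c, f, g}): φ is false.
  d (successors {a, e}): φ is false.
  e (successors {a, b, d, f, g}): φ is false.
  f (successors {b, c, e, g}): φ is false.
  g (successors {a, c, e, f}): φ is false.
For instance, at f:
  At f: Box (Box Box q or Box ((not r and p) -> r)) requires Box Box q or Box ((not r and p) -> r) at every successor {b, c, e, g}.
    Box Box q or Box ((not r and p) -> r) fails at c, so Box (Box Box q or Box ((not r and p) -> r)) is false at f.
      At c: Box Box q is false, Box ((not r and p) -> r) is false, so Box Box q or Box ((not r and p) -> r) is false.
Satisfying worlds: none.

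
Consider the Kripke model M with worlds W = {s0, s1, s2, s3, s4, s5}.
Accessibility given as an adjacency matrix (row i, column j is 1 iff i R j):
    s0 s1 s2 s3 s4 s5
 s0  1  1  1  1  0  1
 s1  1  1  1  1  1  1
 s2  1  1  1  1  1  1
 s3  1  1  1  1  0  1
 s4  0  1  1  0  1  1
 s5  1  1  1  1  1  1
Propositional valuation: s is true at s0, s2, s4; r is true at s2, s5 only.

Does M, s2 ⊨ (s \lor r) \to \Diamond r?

Recall that \Diamond ψ holds at a world iff ψ holds at some accessible world.
At s2: s \lor r is true, \Diamond r is true, so (s \lor r) \to \Diamond r is true.
  At s2: \Diamond r requires r at some successor in {s0, s1, s2, s3, s4, s5}.
    r holds at s2, so \Diamond r is true at s2.

Yes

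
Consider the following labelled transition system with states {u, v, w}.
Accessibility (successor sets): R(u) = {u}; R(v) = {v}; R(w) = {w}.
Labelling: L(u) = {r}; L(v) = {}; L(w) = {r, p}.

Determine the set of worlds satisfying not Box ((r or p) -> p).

Let φ = not Box ((r or p) -> p). Evaluate φ at each world:
  u (successors {u}): φ is true.
  v (successors {v}): φ is false.
  w (successors {w}): φ is false.
For instance, at w:
  At w: Box ((r or p) -> p) is true, so not Box ((r or p) -> p) is false.
    At w: Box ((r or p) -> p) requires (r or p) -> p at every successor {w}.
      At w: (r or p) -> p is true.
    So Box ((r or p) -> p) is true at w.
Satisfying worlds: {u}

u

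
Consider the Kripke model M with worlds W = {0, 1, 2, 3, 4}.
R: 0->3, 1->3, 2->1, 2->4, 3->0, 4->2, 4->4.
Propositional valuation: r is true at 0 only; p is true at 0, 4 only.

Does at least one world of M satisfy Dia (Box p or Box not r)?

Yes

Recall that Box ψ holds at a world iff ψ holds at every accessible world, and Dia ψ holds iff ψ holds at some accessible world.
Let φ = Dia (Box p or Box not r). Evaluate φ at each world:
  0 (successors {3}): φ is true.
  1 (successors {3}): φ is true.
  2 (successors {1, 4}): φ is true.
  3 (successors {0}): φ is true.
  4 (successors {2, 4}): φ is true.
Detail at 0 (witness):
  At 0: Dia (Box p or Box not r) requires Box p or Box not r at some successor in {3}.
    Box p or Box not r holds at 3, so Dia (Box p or Box not r) is true at 0.
      At 3: Box p is true, Box not r is false, so Box p or Box not r is true.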